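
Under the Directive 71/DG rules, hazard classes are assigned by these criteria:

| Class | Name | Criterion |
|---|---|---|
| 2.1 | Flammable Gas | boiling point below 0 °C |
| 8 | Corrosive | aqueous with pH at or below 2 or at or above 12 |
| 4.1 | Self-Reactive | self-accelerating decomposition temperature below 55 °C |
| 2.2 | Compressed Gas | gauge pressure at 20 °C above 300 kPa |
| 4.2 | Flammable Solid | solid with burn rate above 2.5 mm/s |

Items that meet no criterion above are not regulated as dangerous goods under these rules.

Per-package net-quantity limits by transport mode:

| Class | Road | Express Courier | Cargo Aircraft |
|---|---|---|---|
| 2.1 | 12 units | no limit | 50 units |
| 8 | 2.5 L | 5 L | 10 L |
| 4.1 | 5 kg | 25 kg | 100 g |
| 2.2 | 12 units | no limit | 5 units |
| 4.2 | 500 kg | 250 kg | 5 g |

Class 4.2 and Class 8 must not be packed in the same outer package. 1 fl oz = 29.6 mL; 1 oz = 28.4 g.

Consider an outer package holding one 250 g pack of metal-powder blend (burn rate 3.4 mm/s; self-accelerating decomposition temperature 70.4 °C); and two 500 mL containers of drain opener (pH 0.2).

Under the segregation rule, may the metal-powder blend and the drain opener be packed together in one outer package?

No

Burn rate 3.4 mm/s meets the Class 4.2 criterion (Flammable Solid), so the metal-powder blend is Class 4.2.
Drain opener: pH 0.2 ≤ 2 → Class 8 (Corrosive).
Class 4.2 and Class 8 may not share an outer package.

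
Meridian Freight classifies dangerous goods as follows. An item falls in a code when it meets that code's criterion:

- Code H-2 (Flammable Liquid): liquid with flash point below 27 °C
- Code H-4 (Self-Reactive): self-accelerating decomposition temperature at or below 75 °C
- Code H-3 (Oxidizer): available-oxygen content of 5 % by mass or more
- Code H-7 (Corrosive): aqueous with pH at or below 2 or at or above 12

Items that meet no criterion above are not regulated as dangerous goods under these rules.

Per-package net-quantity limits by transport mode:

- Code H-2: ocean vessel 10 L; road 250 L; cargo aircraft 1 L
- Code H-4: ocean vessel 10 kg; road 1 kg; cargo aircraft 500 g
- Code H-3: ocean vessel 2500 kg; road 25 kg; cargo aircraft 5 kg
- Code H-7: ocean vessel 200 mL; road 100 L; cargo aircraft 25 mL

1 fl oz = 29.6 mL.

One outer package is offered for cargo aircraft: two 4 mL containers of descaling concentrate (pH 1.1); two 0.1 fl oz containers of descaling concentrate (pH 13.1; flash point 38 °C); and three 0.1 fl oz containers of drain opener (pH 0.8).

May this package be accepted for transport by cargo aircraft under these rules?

Yes

The descaling concentrate has pH 1.1, which is ≤ 2, so it is Code H-7 (Corrosive).
With pH 13.1 (≥ 12), the descaling concentrate falls in Code H-7.
With pH 0.8 (≤ 2), the drain opener falls in Code H-7.
Code H-7 net quantity: (two 4 mL containers = 8 mL) + (two 0.1 fl oz containers = 5.92 mL) + (three 0.1 fl oz containers = 8.88 mL) = 22.8 mL.
That is within the Code H-7 cargo aircraft limit of 25 mL.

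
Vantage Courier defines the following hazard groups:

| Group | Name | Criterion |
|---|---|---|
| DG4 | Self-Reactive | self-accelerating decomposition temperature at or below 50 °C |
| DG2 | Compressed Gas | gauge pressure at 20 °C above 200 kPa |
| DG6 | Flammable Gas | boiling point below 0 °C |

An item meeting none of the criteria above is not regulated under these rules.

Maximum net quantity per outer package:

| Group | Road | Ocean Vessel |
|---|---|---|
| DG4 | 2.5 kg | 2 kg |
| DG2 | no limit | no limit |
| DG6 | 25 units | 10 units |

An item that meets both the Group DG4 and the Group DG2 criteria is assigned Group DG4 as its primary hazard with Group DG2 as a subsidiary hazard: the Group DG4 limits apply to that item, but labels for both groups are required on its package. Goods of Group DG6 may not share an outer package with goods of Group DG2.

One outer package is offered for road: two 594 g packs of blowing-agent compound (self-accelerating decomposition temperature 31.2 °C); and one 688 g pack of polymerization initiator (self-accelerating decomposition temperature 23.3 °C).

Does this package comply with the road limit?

Yes

Blowing-agent compound: self-accelerating decomposition temperature 31.2 °C ≤ 50 °C → Group DG4 (Self-Reactive).
Self-accelerating decomposition temperature 23.3 °C meets the Group DG4 criterion (Self-Reactive), so the polymerization initiator is Group DG4.
Group DG4 net quantity: (two 594 g packs = 1.188 kg) + 688 g = 1.876 kg.
1.876 kg is within the road limit of 2.5 kg for Group DG4.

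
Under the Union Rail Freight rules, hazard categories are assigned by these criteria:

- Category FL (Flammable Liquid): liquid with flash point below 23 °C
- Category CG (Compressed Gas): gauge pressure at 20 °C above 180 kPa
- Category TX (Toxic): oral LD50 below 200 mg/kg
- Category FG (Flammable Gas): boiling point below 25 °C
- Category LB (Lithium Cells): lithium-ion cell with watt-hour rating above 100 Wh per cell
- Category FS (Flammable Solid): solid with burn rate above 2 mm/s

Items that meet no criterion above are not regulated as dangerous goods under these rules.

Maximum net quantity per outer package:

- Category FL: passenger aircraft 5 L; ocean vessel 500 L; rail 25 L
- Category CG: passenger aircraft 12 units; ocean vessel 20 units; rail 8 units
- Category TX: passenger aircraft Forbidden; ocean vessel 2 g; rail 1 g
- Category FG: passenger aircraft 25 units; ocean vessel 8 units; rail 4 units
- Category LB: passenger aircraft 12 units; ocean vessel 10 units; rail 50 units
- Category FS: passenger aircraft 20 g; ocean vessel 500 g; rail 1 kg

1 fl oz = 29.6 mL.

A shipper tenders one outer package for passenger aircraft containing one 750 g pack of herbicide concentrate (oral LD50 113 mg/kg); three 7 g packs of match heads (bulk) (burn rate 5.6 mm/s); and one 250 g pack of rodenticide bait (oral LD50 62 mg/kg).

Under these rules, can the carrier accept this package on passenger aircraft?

No

Oral LD50 113 mg/kg meets the Category TX criterion (Toxic), so the herbicide concentrate is Category TX.
Burn rate 5.6 mm/s meets the Category FS criterion (Flammable Solid), so the match heads (bulk) are Category FS.
With oral LD50 62 mg/kg (< 200 mg/kg), the rodenticide bait falls in Category TX.
Total Category TX: 750 g + 250 g = 1 kg.
By passenger aircraft, Category TX is Forbidden regardless of quantity.
Category FS quantity: three 7 g packs = 21 g.
21 g exceeds the passenger aircraft limit of 20 g for Category FS.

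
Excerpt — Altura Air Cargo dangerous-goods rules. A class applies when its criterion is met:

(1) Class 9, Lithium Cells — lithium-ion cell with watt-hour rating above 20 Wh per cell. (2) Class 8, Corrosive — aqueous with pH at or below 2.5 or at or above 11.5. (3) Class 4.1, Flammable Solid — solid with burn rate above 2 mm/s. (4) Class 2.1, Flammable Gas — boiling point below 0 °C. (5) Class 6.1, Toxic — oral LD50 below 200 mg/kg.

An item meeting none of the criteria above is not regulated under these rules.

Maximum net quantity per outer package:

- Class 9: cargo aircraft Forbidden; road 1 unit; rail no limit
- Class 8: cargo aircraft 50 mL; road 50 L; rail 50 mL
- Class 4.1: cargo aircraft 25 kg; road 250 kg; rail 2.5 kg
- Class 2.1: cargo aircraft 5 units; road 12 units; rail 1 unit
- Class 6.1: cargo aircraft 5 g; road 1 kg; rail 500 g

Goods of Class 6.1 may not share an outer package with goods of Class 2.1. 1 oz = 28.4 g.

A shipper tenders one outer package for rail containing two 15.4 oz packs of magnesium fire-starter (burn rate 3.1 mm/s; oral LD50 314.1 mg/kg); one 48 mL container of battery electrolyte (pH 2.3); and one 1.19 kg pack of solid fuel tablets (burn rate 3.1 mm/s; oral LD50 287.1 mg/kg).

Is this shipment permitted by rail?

With burn rate 3.1 mm/s (> 2 mm/s), the magnesium fire-starter falls in Class 4.1.
pH 2.3 meets the Class 8 criterion (Corrosive), so the battery electrolyte is Class 8.
Burn rate 3.1 mm/s meets the Class 4.1 criterion (Flammable Solid), so the solid fuel tablets are Class 4.1.
Total Class 4.1: (two 15.4 oz packs = 874.72 g) + 1.19 kg = 2064.72 g.
2064.72 g ≤ 2.5 kg (rail limit, Class 4.1) — within limit.
Class 8 quantity: 48 mL.
48 mL is within the rail limit of 50 mL for Class 8.
The segregation rule (Class 6.1 with Class 2.1) does not apply to Class 4.1 with Class 8.
Every hazard class is within its rail limit and no segregation rule is violated.

Yes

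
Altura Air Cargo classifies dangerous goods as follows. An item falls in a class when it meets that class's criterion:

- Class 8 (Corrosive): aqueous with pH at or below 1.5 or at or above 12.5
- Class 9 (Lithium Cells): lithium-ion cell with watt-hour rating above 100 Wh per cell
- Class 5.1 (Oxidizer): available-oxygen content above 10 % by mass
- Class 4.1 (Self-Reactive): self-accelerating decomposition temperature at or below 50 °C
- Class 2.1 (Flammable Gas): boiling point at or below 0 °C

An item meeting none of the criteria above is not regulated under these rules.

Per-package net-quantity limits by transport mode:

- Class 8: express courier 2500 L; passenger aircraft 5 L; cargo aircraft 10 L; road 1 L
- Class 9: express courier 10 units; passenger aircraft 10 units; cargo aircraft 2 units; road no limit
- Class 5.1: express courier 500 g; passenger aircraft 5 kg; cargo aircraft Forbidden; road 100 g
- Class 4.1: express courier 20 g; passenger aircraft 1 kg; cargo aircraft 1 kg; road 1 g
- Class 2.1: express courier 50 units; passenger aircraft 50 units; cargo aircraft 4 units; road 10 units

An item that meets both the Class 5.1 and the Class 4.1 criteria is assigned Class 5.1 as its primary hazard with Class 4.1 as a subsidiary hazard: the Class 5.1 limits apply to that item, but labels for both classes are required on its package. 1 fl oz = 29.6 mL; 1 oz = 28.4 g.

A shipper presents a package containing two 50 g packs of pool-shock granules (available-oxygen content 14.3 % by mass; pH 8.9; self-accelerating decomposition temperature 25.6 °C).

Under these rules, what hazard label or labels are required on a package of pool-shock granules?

Class 4.1 and 5.1

Available-oxygen content 14.3 % by mass meets the Class 5.1 criterion (Oxidizer), so the pool-shock granules are Class 5.1.
The pool-shock granules have self-accelerating decomposition temperature 25.6 °C, which is ≤ 50 °C, so they are Class 4.1 (Self-Reactive).
By the precedence rule Class 5.1 is primary and Class 4.1 is subsidiary, and that rule requires both labels on the package.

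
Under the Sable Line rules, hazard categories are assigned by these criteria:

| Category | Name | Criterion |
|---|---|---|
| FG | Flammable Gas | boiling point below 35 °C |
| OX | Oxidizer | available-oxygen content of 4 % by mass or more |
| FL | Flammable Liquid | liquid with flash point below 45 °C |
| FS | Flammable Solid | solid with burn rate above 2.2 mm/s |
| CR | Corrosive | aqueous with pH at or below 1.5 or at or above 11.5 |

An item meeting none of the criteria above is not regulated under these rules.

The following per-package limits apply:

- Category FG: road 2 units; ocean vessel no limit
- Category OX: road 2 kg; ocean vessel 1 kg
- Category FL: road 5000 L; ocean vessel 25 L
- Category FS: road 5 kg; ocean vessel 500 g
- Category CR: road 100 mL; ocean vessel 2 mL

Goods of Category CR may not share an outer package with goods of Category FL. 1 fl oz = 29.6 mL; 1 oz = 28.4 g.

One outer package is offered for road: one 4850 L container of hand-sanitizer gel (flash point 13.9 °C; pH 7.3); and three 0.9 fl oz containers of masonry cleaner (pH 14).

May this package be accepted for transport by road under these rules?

The hand-sanitizer gel has flash point 13.9 °C, which is < 45 °C, so it is Category FL (Flammable Liquid).
pH 14 meets the Category CR criterion (Corrosive), so the masonry cleaner is Category CR.
Category CR quantity: three 0.9 fl oz containers = 79.92 mL.
79.92 mL is within the road limit of 100 mL for Category CR.
Category FL quantity: 4850 L.
4850 L is within the road limit of 5000 L for Category FL.
Category CR and Category FL may not share an outer package.

No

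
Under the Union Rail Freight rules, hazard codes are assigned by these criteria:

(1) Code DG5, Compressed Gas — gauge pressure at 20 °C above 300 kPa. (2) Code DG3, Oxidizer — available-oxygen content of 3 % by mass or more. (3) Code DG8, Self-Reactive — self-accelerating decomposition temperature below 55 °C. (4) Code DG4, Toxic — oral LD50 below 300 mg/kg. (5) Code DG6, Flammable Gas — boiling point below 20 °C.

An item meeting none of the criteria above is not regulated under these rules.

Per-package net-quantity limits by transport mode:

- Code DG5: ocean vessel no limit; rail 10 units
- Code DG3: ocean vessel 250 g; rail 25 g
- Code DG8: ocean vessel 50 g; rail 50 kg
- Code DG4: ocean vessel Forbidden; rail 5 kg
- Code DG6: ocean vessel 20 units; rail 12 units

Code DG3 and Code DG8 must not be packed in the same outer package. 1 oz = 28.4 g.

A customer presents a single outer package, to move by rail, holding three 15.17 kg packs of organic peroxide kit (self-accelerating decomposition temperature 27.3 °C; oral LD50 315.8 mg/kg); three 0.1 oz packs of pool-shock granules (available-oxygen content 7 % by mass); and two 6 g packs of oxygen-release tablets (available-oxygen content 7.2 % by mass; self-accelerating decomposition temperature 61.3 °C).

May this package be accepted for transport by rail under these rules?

No

Organic peroxide kit: self-accelerating decomposition temperature 27.3 °C < 55 °C → Code DG8 (Self-Reactive).
Pool-shock granules: available-oxygen content 7 % by mass ≥ 3 % by mass → Code DG3 (Oxidizer).
With available-oxygen content 7.2 % by mass (≥ 3 % by mass), the oxygen-release tablets fall in Code DG3.
Code DG3 net quantity: (three 0.1 oz packs = 8.52 g) + (two 6 g packs = 12 g) = 20.52 g.
That is within the Code DG3 rail limit of 25 g.
Code DG8 quantity: three 15.17 kg packs = 45.51 kg.
45.51 kg ≤ 50 kg (rail limit, Code DG8) — within limit.
Code DG3 and Code DG8 may not share an outer package.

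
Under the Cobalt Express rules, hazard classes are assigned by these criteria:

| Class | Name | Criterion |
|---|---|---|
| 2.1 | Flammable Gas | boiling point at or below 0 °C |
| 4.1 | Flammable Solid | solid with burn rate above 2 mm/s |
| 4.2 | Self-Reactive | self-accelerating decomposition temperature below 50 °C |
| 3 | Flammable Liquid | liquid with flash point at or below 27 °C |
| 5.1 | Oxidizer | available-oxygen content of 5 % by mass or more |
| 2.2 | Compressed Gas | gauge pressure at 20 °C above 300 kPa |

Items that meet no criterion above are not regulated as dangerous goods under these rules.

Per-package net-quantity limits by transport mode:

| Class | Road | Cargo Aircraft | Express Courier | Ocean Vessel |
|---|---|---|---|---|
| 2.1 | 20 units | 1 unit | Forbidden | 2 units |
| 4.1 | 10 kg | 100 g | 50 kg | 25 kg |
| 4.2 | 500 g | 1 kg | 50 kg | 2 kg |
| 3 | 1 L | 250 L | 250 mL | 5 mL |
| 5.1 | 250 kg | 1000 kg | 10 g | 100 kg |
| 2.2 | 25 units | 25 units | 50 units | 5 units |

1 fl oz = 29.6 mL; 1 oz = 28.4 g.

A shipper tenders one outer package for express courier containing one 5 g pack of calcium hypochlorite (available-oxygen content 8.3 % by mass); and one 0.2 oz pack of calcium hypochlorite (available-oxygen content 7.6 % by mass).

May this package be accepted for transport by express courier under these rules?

With available-oxygen content 8.3 % by mass (≥ 5 % by mass), the calcium hypochlorite falls in Class 5.1.
With available-oxygen content 7.6 % by mass (≥ 5 % by mass), the calcium hypochlorite falls in Class 5.1.
Class 5.1 net quantity: 5 g + (one 0.2 oz pack = 5.68 g) = 10.68 g.
10.68 g exceeds the express courier limit of 10 g for Class 5.1.

No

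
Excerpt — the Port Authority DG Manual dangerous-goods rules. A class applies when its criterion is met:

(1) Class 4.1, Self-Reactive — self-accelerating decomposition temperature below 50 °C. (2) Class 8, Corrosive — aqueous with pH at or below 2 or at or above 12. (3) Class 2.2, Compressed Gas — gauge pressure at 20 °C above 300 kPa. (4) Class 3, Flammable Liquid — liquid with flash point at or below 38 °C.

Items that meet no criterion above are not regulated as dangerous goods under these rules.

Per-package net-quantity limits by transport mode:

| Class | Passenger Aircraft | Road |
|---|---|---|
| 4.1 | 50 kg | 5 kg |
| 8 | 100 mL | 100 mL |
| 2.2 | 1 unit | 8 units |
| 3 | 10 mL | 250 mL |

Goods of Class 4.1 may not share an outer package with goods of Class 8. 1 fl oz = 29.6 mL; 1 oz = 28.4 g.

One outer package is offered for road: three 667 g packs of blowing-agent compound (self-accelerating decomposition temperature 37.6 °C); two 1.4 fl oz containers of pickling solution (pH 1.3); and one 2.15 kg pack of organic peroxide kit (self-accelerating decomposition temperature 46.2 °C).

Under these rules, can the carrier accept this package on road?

The blowing-agent compound has self-accelerating decomposition temperature 37.6 °C, which is < 50 °C, so it is Class 4.1 (Self-Reactive).
The pickling solution has pH 1.3, which is ≤ 2, so it is Class 8 (Corrosive).
Organic peroxide kit: self-accelerating decomposition temperature 46.2 °C < 50 °C → Class 4.1 (Self-Reactive).
Class 4.1 net quantity: (three 667 g packs = 2.001 kg) + 2.15 kg = 4.151 kg.
4.151 kg ≤ 5 kg (road limit, Class 4.1) — within limit.
Class 8 quantity: two 1.4 fl oz containers = 82.88 mL.
82.88 mL is within the road limit of 100 mL for Class 8.
Class 4.1 and Class 8 may not share an outer package.

No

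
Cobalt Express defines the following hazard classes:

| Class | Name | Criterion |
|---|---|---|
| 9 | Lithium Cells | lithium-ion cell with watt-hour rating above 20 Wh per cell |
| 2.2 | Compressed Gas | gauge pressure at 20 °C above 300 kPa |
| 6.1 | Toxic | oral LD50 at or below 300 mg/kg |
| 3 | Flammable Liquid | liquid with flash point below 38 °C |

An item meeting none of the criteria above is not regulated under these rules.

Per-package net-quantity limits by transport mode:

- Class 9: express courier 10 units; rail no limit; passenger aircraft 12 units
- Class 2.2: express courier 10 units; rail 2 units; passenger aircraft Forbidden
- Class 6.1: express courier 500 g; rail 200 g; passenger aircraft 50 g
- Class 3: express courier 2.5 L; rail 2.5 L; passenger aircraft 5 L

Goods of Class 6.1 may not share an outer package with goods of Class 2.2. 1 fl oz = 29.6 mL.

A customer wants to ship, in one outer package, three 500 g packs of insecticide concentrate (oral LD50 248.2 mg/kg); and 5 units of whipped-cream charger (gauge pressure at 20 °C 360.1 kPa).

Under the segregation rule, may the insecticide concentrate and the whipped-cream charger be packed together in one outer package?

The insecticide concentrate has oral LD50 248.2 mg/kg, which is ≤ 300 mg/kg, so it is Class 6.1 (Toxic).
The whipped-cream charger has gauge pressure at 20 °C 360.1 kPa, which is > 300 kPa, so it is Class 2.2 (Compressed Gas).
Class 6.1 and Class 2.2 may not share an outer package.

No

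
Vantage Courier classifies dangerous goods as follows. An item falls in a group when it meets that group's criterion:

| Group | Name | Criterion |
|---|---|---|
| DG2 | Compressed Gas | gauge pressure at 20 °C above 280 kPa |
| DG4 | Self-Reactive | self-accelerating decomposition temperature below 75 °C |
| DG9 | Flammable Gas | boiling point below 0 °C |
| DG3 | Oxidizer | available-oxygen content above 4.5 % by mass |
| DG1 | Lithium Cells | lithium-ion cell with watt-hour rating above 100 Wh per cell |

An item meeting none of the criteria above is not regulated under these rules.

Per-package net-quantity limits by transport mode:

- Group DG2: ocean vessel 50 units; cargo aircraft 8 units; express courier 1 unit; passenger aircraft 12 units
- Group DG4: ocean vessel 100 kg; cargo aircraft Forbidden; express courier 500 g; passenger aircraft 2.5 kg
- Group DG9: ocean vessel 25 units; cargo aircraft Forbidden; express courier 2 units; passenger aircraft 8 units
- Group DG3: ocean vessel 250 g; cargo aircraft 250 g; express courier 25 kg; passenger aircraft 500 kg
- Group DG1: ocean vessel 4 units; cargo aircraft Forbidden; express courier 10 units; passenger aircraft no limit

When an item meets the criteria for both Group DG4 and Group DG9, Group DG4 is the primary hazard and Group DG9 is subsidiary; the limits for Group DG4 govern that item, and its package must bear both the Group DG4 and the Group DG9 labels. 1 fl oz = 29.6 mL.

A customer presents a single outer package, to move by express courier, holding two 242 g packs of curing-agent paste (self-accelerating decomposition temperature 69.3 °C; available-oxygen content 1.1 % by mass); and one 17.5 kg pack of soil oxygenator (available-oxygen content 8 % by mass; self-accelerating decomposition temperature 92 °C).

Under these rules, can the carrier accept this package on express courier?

With self-accelerating decomposition temperature 69.3 °C (< 75 °C), the curing-agent paste falls in Group DG4.
With available-oxygen content 8 % by mass (> 4.5 % by mass), the soil oxygenator falls in Group DG3.
Group DG3 quantity: 17.5 kg.
17.5 kg ≤ 25 kg (express courier limit, Group DG3) — within limit.
Group DG4 quantity: two 242 g packs = 484 g.
484 g ≤ 500 g (express courier limit, Group DG4) — within limit.
Every hazard group is within its express courier limit and no segregation rule is violated.

Yes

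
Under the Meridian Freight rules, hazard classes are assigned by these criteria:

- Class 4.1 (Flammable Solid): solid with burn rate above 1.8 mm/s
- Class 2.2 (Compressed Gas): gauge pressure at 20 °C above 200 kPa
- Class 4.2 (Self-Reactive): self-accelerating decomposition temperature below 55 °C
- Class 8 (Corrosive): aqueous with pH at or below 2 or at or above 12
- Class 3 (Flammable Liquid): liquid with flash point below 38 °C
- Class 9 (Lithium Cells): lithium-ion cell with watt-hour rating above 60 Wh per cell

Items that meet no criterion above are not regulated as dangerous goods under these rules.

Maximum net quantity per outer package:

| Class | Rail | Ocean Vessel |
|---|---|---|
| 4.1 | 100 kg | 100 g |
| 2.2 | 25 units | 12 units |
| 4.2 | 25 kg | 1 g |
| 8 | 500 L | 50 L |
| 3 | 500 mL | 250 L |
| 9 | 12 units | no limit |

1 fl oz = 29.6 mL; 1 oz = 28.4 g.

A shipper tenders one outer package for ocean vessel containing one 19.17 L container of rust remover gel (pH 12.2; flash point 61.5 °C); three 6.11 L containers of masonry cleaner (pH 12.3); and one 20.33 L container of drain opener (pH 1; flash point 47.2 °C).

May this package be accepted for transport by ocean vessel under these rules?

No

Rust remover gel: pH 12.2 ≥ 12 → Class 8 (Corrosive).
pH 12.3 meets the Class 8 criterion (Corrosive), so the masonry cleaner is Class 8.
With pH 1 (≤ 2), the drain opener falls in Class 8.
Class 8 net quantity: 19.17 L + (three 6.11 L containers = 18.33 L) + 20.33 L = 57.83 L.
57.83 L exceeds the ocean vessel limit of 50 L for Class 8.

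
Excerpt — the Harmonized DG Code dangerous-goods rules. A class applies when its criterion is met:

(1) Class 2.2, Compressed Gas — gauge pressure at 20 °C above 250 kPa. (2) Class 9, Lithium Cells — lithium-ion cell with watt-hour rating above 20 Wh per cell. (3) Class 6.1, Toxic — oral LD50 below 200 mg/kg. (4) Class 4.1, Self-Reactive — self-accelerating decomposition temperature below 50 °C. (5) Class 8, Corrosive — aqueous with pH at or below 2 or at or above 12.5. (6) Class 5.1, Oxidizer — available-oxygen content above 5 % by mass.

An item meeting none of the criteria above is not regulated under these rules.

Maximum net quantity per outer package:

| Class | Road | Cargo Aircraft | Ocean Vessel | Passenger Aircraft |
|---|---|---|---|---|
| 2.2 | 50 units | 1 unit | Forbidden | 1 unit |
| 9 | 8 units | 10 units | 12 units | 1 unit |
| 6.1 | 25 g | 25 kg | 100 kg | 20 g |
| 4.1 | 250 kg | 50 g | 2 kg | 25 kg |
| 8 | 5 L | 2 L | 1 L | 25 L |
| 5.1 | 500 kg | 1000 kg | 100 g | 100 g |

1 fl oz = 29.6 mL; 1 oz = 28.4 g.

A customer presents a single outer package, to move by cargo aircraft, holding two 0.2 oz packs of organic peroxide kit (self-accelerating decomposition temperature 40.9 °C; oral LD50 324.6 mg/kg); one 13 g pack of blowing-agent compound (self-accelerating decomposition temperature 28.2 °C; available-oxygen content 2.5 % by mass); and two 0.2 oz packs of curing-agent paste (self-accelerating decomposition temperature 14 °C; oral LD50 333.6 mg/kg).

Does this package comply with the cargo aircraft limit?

With self-accelerating decomposition temperature 40.9 °C (< 50 °C), the organic peroxide kit falls in Class 4.1.
The blowing-agent compound has self-accelerating decomposition temperature 28.2 °C, which is < 50 °C, so it is Class 4.1 (Self-Reactive).
Curing-agent paste: self-accelerating decomposition temperature 14 °C < 50 °C → Class 4.1 (Self-Reactive).
Class 4.1 net quantity: (two 0.2 oz packs = 11.36 g) + 13 g + (two 0.2 oz packs = 11.36 g) = 35.72 g.
That is within the Class 4.1 cargo aircraft limit of 50 g.

Yes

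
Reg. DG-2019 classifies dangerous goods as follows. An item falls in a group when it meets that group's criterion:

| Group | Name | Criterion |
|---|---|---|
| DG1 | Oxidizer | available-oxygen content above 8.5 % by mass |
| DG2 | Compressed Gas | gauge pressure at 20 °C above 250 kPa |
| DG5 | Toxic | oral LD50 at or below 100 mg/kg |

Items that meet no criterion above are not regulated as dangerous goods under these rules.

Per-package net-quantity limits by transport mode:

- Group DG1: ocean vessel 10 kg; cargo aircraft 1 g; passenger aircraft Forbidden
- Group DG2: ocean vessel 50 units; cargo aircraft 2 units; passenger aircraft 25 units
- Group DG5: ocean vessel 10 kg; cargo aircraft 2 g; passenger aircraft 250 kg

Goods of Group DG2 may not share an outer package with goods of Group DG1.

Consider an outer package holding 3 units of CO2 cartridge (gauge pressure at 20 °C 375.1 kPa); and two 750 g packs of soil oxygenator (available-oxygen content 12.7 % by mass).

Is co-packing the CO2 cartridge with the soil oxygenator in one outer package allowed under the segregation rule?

Gauge pressure at 20 °C 375.1 kPa meets the Group DG2 criterion (Compressed Gas), so the CO2 cartridge is Group DG2.
Soil oxygenator: available-oxygen content 12.7 % by mass > 8.5 % by mass → Group DG1 (Oxidizer).
Group DG2 and Group DG1 may not share an outer package.

No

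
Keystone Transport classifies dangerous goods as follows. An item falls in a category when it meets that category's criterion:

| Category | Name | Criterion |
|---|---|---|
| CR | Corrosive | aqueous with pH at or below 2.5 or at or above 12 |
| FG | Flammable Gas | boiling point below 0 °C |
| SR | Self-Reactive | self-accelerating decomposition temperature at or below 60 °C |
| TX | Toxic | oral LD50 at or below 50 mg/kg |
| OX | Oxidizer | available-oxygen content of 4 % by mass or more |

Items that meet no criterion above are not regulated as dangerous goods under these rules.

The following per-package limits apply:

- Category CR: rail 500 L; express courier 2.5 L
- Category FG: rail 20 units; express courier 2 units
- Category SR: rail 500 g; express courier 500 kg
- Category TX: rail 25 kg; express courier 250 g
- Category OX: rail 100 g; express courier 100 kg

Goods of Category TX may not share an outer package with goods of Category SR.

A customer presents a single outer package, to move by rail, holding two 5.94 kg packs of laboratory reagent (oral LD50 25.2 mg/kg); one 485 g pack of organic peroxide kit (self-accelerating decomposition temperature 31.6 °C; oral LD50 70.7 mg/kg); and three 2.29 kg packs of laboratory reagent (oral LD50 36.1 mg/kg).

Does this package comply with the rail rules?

The laboratory reagent has oral LD50 25.2 mg/kg, which is ≤ 50 mg/kg, so it is Category TX (Toxic).
Organic peroxide kit: self-accelerating decomposition temperature 31.6 °C ≤ 60 °C → Category SR (Self-Reactive).
Laboratory reagent: oral LD50 36.1 mg/kg ≤ 50 mg/kg → Category TX (Toxic).
Total Category TX: (two 5.94 kg packs = 11.88 kg) + (three 2.29 kg packs = 6.87 kg) = 18.75 kg.
18.75 kg is within the rail limit of 25 kg for Category TX.
Category SR quantity: 485 g.
485 g ≤ 500 g (rail limit, Category SR) — within limit.
Category TX and Category SR may not share an outer package.

No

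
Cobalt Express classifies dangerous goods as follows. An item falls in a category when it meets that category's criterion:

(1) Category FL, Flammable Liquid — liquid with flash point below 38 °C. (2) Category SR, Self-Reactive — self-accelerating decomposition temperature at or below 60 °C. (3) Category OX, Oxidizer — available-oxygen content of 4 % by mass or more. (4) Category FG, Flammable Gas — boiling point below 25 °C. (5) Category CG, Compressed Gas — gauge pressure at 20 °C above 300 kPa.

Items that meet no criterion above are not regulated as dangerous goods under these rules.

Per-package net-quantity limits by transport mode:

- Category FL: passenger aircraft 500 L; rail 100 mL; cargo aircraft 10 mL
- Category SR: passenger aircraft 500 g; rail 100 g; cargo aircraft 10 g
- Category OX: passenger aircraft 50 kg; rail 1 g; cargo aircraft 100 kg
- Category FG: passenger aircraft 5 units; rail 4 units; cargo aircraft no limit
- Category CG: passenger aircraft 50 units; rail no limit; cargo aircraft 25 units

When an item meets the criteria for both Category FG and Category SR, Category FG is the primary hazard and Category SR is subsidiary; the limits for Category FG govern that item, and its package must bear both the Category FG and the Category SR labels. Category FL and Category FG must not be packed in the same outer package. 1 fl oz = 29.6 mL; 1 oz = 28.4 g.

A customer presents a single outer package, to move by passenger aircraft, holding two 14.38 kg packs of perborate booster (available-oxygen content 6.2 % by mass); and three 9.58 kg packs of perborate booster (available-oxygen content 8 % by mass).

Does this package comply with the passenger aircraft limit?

Perborate booster: available-oxygen content 6.2 % by mass ≥ 4 % by mass → Category OX (Oxidizer).
Available-oxygen content 8 % by mass meets the Category OX criterion (Oxidizer), so the perborate booster is Category OX.
Category OX net quantity: (two 14.38 kg packs = 28.76 kg) + (three 9.58 kg packs = 28.74 kg) = 57.5 kg.
57.5 kg > 50 kg (passenger aircraft limit, Category OX) — over the limit.

No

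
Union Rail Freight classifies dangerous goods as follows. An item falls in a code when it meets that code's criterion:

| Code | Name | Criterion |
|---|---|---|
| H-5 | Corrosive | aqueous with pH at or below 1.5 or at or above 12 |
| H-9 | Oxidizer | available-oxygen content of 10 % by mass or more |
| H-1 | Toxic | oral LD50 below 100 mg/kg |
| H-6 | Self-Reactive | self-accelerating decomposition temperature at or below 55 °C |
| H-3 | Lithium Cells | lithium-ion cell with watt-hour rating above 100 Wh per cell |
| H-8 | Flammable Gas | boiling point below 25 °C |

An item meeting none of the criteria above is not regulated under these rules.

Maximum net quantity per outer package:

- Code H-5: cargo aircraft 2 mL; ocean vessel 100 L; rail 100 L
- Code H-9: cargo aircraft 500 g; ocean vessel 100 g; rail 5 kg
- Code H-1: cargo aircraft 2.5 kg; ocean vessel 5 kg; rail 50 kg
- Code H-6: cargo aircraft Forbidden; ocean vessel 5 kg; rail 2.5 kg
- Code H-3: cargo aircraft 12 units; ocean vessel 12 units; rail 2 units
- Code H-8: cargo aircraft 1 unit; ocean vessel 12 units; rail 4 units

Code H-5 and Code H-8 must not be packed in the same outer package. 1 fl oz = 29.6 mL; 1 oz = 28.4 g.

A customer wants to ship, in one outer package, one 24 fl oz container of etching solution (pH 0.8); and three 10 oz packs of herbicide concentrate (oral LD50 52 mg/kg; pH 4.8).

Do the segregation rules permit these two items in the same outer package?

The etching solution has pH 0.8, which is ≤ 1.5, so it is Code H-5 (Corrosive).
Oral LD50 52 mg/kg meets the Code H-1 criterion (Toxic), so the herbicide concentrate is Code H-1.
No segregation rule bars Code H-5 with Code H-1.

Yes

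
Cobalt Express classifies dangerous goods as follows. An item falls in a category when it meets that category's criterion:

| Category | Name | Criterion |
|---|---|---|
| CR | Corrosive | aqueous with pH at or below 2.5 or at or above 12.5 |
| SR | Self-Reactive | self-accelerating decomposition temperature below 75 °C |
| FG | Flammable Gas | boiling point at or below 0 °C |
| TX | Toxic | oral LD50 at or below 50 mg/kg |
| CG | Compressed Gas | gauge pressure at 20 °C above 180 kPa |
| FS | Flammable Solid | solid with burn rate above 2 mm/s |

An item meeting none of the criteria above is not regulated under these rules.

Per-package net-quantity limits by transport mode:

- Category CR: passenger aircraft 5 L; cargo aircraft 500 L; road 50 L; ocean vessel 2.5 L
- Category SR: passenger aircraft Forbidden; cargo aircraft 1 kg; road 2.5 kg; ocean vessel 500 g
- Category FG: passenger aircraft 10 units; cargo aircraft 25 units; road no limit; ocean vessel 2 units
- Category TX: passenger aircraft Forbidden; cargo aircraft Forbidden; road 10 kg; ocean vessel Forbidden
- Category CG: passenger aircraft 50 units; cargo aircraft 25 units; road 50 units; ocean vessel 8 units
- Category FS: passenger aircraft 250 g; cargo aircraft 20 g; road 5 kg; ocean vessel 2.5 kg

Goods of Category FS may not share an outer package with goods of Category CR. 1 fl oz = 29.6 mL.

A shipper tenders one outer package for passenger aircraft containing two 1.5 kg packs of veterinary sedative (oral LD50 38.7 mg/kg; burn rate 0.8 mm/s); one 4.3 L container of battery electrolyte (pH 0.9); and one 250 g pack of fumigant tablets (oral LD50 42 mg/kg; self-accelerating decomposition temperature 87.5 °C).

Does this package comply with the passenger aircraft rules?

No

Oral LD50 38.7 mg/kg meets the Category TX criterion (Toxic), so the veterinary sedative is Category TX.
The battery electrolyte has pH 0.9, which is ≤ 2.5, so it is Category CR (Corrosive).
With oral LD50 42 mg/kg (≤ 50 mg/kg), the fumigant tablets fall in Category TX.
Category TX net quantity: (two 1.5 kg packs = 3 kg) + 250 g = 3.25 kg.
Category TX is Forbidden by passenger aircraft.
Category CR quantity: 4.3 L.
4.3 L is within the passenger aircraft limit of 5 L for Category CR.
The segregation rule (Category FS with Category CR) does not apply to Category TX with Category CR.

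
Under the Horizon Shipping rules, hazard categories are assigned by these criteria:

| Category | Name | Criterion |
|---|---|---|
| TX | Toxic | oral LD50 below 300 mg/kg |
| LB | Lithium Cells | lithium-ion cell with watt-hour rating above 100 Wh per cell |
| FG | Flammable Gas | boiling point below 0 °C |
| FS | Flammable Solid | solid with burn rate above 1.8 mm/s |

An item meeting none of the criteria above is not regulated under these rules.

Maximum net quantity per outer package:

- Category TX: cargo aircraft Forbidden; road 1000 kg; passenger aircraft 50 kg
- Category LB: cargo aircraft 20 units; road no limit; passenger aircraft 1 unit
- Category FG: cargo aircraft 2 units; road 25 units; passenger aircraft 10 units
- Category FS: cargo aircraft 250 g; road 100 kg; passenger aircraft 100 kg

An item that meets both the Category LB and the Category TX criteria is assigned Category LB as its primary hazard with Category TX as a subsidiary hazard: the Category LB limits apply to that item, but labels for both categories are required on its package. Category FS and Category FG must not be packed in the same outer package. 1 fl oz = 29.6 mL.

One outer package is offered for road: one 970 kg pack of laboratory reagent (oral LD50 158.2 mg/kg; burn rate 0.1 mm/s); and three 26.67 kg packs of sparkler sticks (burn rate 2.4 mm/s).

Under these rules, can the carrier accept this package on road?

Yes

The laboratory reagent has oral LD50 158.2 mg/kg, which is < 300 mg/kg, so it is Category TX (Toxic).
Burn rate 2.4 mm/s meets the Category FS criterion (Flammable Solid), so the sparkler sticks are Category FS.
Category FS quantity: three 26.67 kg packs = 80.01 kg.
That is within the Category FS road limit of 100 kg.
Category TX quantity: 970 kg.
970 kg ≤ 1000 kg (road limit, Category TX) — within limit.
The segregation rule (Category FS with Category FG) does not apply to Category FS with Category TX.
Every hazard category is within its road limit and no segregation rule is violated.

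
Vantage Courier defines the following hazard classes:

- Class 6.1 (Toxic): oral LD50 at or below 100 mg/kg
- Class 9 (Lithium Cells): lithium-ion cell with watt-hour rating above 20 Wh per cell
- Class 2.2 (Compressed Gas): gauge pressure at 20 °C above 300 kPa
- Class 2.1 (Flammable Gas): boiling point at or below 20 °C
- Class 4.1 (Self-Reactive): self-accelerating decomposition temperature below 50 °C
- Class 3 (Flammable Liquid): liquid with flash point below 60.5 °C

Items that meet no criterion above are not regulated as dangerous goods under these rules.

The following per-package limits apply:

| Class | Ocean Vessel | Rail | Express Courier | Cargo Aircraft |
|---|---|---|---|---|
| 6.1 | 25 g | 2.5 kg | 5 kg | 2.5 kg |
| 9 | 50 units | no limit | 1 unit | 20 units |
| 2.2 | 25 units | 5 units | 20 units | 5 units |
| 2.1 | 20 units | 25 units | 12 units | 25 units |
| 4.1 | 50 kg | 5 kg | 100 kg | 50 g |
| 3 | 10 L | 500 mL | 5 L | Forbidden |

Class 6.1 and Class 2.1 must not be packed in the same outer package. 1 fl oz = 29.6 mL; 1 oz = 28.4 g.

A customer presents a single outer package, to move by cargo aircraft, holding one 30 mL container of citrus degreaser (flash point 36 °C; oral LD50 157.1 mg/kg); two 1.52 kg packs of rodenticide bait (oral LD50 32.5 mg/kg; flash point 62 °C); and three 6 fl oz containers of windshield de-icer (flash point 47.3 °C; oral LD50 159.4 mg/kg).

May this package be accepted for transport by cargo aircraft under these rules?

No

Flash point 36 °C meets the Class 3 criterion (Flammable Liquid), so the citrus degreaser is Class 3.
Oral LD50 32.5 mg/kg meets the Class 6.1 criterion (Toxic), so the rodenticide bait is Class 6.1.
With flash point 47.3 °C (< 60.5 °C), the windshield de-icer falls in Class 3.
Total Class 3: 30 mL + (three 6 fl oz containers = 532.8 mL) = 562.8 mL.
Class 3 is Forbidden by cargo aircraft.
Class 6.1 quantity: two 1.52 kg packs = 3.04 kg.
That exceeds the Class 6.1 cargo aircraft limit of 2.5 kg.
The segregation rule (Class 6.1 with Class 2.1) does not apply to Class 3 with Class 6.1.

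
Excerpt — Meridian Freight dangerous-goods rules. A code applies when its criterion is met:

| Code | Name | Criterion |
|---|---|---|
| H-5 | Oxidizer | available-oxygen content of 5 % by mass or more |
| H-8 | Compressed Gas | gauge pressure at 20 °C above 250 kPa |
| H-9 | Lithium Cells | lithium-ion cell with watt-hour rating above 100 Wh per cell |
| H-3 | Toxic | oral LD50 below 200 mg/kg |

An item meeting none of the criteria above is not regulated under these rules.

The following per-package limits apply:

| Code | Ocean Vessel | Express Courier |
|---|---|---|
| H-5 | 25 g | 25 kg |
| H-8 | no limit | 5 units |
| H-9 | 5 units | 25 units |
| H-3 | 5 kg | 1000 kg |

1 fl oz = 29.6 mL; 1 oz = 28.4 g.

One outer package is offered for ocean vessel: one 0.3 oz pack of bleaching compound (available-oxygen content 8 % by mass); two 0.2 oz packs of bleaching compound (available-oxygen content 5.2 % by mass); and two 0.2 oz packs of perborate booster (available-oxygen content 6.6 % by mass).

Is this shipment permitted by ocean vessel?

No

The bleaching compound has available-oxygen content 8 % by mass, which is ≥ 5 % by mass, so it is Code H-5 (Oxidizer).
With available-oxygen content 5.2 % by mass (≥ 5 % by mass), the bleaching compound falls in Code H-5.
The perborate booster has available-oxygen content 6.6 % by mass, which is ≥ 5 % by mass, so it is Code H-5 (Oxidizer).
Code H-5 net quantity: (one 0.3 oz pack = 8.52 g) + (two 0.2 oz packs = 11.36 g) + (two 0.2 oz packs = 11.36 g) = 31.24 g.
That exceeds the Code H-5 ocean vessel limit of 25 g.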